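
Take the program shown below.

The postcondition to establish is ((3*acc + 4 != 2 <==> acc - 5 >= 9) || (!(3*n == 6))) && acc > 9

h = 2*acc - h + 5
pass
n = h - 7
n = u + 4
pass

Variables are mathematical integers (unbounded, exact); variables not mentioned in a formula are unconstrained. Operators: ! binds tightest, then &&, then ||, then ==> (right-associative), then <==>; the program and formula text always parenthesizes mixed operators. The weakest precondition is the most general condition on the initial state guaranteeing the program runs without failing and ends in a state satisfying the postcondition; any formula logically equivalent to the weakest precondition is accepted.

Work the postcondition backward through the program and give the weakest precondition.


Working backward. After the program, the postcondition ((3*acc + 4 != 2 <==> acc - 5 >= 9) || (!(3*n == 6))) && acc > 9 must hold; in canonical form it is ((3*acc != -2 <==> acc >= 14) || (!(3*n == 6))) && acc > 9.
Before skip: ((3*acc != -2 <==> acc >= 14) || (!(3*n == 6))) && acc > 9
Before n := u + 4: ((3*acc != -2 <==> acc >= 14) || (!(3*u == -6))) && acc > 9
Before n := h - 7: ((3*acc != -2 <==> acc >= 14) || (!(3*u == -6))) && acc > 9
Before skip: ((3*acc != -2 <==> acc >= 14) || (!(3*u == -6))) && acc > 9
Before h := 2*acc - h + 5: ((3*acc != -2 <==> acc >= 14) || (!(3*u == -6))) && acc > 9
Answer: WP = ((3*acc != -2 <==> acc >= 14) || (!(3*u == -6))) && acc > 9


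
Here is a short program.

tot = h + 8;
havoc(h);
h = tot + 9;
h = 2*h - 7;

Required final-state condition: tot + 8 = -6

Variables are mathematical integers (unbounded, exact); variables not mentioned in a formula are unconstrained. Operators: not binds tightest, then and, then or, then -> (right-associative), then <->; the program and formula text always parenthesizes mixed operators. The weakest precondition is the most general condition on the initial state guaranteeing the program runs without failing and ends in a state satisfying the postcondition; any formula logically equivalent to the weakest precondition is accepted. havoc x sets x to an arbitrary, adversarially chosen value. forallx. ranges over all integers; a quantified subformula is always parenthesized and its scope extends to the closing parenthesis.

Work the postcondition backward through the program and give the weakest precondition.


Working backward. After the program, the postcondition tot + 8 = -6 must hold; in canonical form it is tot = -14.
Before h := 2*h - 7: tot = -14
Before h := tot + 9: tot = -14
Before havoc h: tot = -14
Before tot := h + 8: h = -22
Answer: WP = h = -22


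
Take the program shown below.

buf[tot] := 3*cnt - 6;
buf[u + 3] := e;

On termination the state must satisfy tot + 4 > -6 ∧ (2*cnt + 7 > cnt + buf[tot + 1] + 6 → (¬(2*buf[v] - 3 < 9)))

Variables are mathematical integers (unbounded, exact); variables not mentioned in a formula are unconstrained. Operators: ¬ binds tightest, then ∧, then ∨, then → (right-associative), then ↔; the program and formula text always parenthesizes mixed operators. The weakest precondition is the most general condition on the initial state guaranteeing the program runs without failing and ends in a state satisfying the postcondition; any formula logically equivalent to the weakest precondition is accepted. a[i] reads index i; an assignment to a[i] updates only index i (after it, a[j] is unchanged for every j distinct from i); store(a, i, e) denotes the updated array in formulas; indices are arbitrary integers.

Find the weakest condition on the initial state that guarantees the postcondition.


Working backward. After the program, the postcondition tot + 4 > -6 ∧ (2*cnt + 7 > cnt + buf[tot + 1] + 6 → (¬(2*buf[v] - 3 < 9))) must hold; in canonical form it is tot > -10 ∧ (cnt > buf[tot + 1] - 1 → (¬(2*buf[v] < 12))).
Before buf[u + 3] := e: tot > -10 ∧ (cnt > store(buf, u + 3, e)[tot + 1] - 1 → (¬(2*store(buf, u + 3, e)[v] < 12)))
Before buf[tot] := 3*cnt - 6: tot > -10 ∧ (cnt > store(store(buf, tot, 3*cnt - 6), u + 3, e)[tot + 1] - 1 → (¬(2*store(store(buf, tot, 3*cnt - 6), u + 3, e)[v] < 12)))
Answer: WP = tot > -10 ∧ (cnt > store(store(buf, tot, 3*cnt - 6), u + 3, e)[tot + 1] - 1 → (¬(2*store(store(buf, tot, 3*cnt - 6), u + 3, e)[v] < 12)))


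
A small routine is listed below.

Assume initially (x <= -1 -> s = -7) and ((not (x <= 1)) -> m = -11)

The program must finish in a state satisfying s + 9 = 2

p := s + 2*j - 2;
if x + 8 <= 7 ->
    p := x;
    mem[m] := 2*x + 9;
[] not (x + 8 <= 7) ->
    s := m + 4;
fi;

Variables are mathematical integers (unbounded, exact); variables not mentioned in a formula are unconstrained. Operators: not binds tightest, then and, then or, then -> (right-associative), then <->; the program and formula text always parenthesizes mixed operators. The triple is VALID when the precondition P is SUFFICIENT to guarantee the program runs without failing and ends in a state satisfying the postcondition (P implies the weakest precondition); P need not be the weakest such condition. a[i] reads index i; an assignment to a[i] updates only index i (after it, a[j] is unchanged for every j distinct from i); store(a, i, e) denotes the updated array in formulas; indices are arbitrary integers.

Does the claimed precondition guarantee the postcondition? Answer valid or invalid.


Working backward. After the program, the postcondition s + 9 = 2 must hold; in canonical form it is s = -7.
Then branch requires s = -7; else branch requires m = -11.
Before the if: (x <= -1 -> s = -7) and ((not (x <= -1)) -> m = -11)
Before p := s + 2*j - 2: (x <= -1 -> s = -7) and ((not (x <= -1)) -> m = -11)
The weakest precondition is (x <= -1 -> s = -7) and ((not (x <= -1)) -> m = -11).
Check whether (x <= -1 -> s = -7) and ((not (x <= 1)) -> m = -11) implies it.
Countermodel: at the initial state m = -10, s = 0, x = 0, the precondition holds but the weakest precondition fails.
Answer: invalid


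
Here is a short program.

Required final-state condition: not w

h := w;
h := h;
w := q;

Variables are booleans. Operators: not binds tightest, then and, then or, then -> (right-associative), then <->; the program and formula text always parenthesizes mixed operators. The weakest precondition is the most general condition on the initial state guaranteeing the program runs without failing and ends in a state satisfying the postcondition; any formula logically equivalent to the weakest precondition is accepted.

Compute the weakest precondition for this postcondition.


Working backward. After the program, not w must hold.
Before w := q: not q
Before h := h: not q
Before h := w: not q
Answer: WP = not q


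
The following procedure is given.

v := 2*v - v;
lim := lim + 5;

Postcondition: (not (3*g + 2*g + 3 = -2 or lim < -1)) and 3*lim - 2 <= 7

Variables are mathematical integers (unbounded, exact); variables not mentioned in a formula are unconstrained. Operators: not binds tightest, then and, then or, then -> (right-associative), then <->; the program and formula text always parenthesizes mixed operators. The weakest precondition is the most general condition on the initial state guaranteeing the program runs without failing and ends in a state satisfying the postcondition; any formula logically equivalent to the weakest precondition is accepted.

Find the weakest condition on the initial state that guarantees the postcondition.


Working backward. After the program, the postcondition (not (3*g + 2*g + 3 = -2 or lim < -1)) and 3*lim - 2 <= 7 must hold; in canonical form it is (not (5*g = -5 or lim < -1)) and 3*lim <= 9.
Before lim := lim + 5: (not (5*g = -5 or lim < -6)) and 3*lim <= -6
Before v := 2*v - v: (not (5*g = -5 or lim < -6)) and 3*lim <= -6
Answer: WP = (not (5*g = -5 or lim < -6)) and 3*lim <= -6


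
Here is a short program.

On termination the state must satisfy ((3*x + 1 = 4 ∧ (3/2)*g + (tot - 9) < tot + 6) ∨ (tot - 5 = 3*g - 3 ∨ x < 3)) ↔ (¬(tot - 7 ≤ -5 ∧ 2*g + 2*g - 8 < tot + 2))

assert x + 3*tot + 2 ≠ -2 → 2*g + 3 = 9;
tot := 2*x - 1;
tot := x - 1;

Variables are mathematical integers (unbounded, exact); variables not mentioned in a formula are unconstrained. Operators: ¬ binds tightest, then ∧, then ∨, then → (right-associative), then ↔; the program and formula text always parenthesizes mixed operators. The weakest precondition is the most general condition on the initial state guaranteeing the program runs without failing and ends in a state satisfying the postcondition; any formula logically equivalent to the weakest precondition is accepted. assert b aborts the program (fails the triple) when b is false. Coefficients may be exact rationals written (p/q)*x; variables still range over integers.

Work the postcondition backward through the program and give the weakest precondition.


Working backward. After the program, the postcondition ((3*x + 1 = 4 ∧ (3/2)*g + (tot - 9) < tot + 6) ∨ (tot - 5 = 3*g - 3 ∨ x < 3)) ↔ (¬(tot - 7 ≤ -5 ∧ 2*g + 2*g - 8 < tot + 2)) must hold; in canonical form it is ((3*x = 3 ∧ (3/2)*g < 15) ∨ tot = 3*g + 2 ∨ x < 3) ↔ (¬(tot ≤ 2 ∧ 4*g < tot + 10)).
Before tot := x - 1: ((3*x = 3 ∧ (3/2)*g < 15) ∨ x = 3*g + 3 ∨ x < 3) ↔ (¬(x ≤ 3 ∧ 4*g < x + 9))
Before tot := 2*x - 1: ((3*x = 3 ∧ (3/2)*g < 15) ∨ x = 3*g + 3 ∨ x < 3) ↔ (¬(x ≤ 3 ∧ 4*g < x + 9))
Before assert x + 3*tot + 2 ≠ -2 → 2*g + 3 = 9: (3*tot + x ≠ -4 → 2*g = 6) ∧ (((3*x = 3 ∧ (3/2)*g < 15) ∨ x = 3*g + 3 ∨ x < 3) ↔ (¬(x ≤ 3 ∧ 4*g < x + 9)))
Answer: WP = (3*tot + x ≠ -4 → 2*g = 6) ∧ (((3*x = 3 ∧ (3/2)*g < 15) ∨ x = 3*g + 3 ∨ x < 3) ↔ (¬(x ≤ 3 ∧ 4*g < x + 9)))


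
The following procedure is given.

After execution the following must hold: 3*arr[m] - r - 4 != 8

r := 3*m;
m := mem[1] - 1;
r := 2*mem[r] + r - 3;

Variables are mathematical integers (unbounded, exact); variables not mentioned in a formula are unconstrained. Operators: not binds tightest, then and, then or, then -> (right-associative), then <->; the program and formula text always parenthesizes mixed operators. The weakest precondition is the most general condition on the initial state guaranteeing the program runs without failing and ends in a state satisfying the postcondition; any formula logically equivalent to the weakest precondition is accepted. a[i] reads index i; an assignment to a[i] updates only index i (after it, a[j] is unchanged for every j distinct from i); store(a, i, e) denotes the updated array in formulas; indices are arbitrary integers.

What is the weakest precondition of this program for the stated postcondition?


Working backward. After the program, the postcondition 3*arr[m] - r - 4 != 8 must hold; in canonical form it is 3*arr[m] != r + 12.
Before r := 2*mem[r] + r - 3: 3*arr[m] != 2*mem[r] + r + 9
Before m := mem[1] - 1: 3*arr[mem[1] - 1] != 2*mem[r] + r + 9
Before r := 3*m: 3*arr[mem[1] - 1] != 2*mem[3*m] + 3*m + 9
Answer: WP = 3*arr[mem[1] - 1] != 2*mem[3*m] + 3*m + 9


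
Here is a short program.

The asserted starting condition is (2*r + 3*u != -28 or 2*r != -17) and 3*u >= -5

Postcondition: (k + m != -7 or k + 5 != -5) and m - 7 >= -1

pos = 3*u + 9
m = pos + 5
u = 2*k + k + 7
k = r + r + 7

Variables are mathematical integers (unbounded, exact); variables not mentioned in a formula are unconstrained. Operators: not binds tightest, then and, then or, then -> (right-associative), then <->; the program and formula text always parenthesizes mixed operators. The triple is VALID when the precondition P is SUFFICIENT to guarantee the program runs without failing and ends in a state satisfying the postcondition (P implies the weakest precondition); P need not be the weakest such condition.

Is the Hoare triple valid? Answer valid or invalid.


Working backward. After the program, the postcondition (k + m != -7 or k + 5 != -5) and m - 7 >= -1 must hold; in canonical form it is (k + m != -7 or k != -10) and m >= 6.
Before k := r + r + 7: (m + 2*r != -14 or 2*r != -17) and m >= 6
Before u := 2*k + k + 7: (m + 2*r != -14 or 2*r != -17) and m >= 6
Before m := pos + 5: (pos + 2*r != -19 or 2*r != -17) and pos >= 1
Before pos := 3*u + 9: (2*r + 3*u != -28 or 2*r != -17) and 3*u >= -8
The weakest precondition is (2*r + 3*u != -28 or 2*r != -17) and 3*u >= -8.
Check whether (2*r + 3*u != -28 or 2*r != -17) and 3*u >= -5 implies it.
Every state satisfying the precondition satisfies the weakest precondition: the implication holds.
Answer: valid


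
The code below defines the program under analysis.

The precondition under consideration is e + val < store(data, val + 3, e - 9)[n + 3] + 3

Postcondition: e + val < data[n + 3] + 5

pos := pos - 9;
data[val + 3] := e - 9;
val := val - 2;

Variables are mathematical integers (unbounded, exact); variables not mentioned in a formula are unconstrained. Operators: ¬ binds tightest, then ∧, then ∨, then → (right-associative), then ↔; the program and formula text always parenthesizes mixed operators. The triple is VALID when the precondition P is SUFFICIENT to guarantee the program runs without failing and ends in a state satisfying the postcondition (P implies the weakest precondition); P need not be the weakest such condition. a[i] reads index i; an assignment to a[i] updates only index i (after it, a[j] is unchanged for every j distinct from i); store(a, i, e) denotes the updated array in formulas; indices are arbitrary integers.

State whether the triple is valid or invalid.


Working backward. After the program, e + val < data[n + 3] + 5 must hold.
Before val := val - 2: e + val < data[n + 3] + 7
Before data[val + 3] := e - 9: e + val < store(data, val + 3, e - 9)[n + 3] + 7
Before pos := pos - 9: e + val < store(data, val + 3, e - 9)[n + 3] + 7
The weakest precondition is e + val < store(data, val + 3, e - 9)[n + 3] + 7.
Check whether e + val < store(data, val + 3, e - 9)[n + 3] + 3 implies it.
Every state satisfying the precondition satisfies the weakest precondition: the implication holds.
Answer: valid


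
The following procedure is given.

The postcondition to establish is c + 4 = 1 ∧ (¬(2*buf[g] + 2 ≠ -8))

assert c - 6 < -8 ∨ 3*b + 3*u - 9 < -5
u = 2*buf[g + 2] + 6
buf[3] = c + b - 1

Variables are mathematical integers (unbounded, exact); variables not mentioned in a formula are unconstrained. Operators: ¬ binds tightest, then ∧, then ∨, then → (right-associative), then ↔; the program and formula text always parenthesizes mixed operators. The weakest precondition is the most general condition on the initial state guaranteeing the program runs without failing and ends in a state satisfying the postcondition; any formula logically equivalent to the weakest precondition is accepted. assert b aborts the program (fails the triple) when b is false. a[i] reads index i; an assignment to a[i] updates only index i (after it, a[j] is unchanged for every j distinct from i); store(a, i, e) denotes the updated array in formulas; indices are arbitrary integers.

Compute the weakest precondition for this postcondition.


Working backward. After the program, the postcondition c + 4 = 1 ∧ (¬(2*buf[g] + 2 ≠ -8)) must hold; in canonical form it is c = -3 ∧ (¬(2*buf[g] ≠ -10)).
Before buf[3] := c + b - 1: c = -3 ∧ (¬(2*store(buf, 3, b + c - 1)[g] ≠ -10))
Before u := 2*buf[g + 2] + 6: c = -3 ∧ (¬(2*store(buf, 3, b + c - 1)[g] ≠ -10))
Before assert c - 6 < -8 ∨ 3*b + 3*u - 9 < -5: (c < -2 ∨ 3*b + 3*u < 4) ∧ c = -3 ∧ (¬(2*store(buf, 3, b + c - 1)[g] ≠ -10))
Answer: WP = (c < -2 ∨ 3*b + 3*u < 4) ∧ c = -3 ∧ (¬(2*store(buf, 3, b + c - 1)[g] ≠ -10))


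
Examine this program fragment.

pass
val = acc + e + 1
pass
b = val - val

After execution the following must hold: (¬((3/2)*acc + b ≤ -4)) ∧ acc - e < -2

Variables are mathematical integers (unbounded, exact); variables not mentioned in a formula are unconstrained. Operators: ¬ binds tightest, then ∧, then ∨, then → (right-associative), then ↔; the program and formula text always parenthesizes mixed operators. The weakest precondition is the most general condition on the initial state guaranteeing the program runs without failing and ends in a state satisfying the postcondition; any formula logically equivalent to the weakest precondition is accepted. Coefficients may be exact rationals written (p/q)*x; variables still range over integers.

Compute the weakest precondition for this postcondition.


Working backward. After the program, the postcondition (¬((3/2)*acc + b ≤ -4)) ∧ acc - e < -2 must hold; in canonical form it is (¬((3/2)*acc + b ≤ -4)) ∧ acc < e - 2.
Before b := val - val: (¬((3/2)*acc ≤ -4)) ∧ acc < e - 2
Before skip: (¬((3/2)*acc ≤ -4)) ∧ acc < e - 2
Before val := acc + e + 1: (¬((3/2)*acc ≤ -4)) ∧ acc < e - 2
Before skip: (¬((3/2)*acc ≤ -4)) ∧ acc < e - 2
Answer: WP = (¬((3/2)*acc ≤ -4)) ∧ acc < e - 2


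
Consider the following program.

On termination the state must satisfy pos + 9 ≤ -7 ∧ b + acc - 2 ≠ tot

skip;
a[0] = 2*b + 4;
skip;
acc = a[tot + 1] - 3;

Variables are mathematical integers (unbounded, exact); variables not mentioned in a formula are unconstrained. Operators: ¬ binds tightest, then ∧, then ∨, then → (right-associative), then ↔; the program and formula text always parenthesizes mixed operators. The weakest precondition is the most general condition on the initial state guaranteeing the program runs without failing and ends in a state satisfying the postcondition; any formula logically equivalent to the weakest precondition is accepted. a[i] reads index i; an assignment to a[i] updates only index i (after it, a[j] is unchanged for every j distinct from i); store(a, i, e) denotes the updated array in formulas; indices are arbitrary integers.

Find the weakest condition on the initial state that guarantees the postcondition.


Working backward. After the program, the postcondition pos + 9 ≤ -7 ∧ b + acc - 2 ≠ tot must hold; in canonical form it is pos ≤ -16 ∧ acc + b ≠ tot + 2.
Before acc := a[tot + 1] - 3: pos ≤ -16 ∧ a[tot + 1] + b ≠ tot + 5
Before skip: pos ≤ -16 ∧ a[tot + 1] + b ≠ tot + 5
Before a[0] := 2*b + 4: pos ≤ -16 ∧ store(a, 0, 2*b + 4)[tot + 1] + b ≠ tot + 5
Before skip: pos ≤ -16 ∧ store(a, 0, 2*b + 4)[tot + 1] + b ≠ tot + 5
Answer: WP = pos ≤ -16 ∧ store(a, 0, 2*b + 4)[tot + 1] + b ≠ tot + 5


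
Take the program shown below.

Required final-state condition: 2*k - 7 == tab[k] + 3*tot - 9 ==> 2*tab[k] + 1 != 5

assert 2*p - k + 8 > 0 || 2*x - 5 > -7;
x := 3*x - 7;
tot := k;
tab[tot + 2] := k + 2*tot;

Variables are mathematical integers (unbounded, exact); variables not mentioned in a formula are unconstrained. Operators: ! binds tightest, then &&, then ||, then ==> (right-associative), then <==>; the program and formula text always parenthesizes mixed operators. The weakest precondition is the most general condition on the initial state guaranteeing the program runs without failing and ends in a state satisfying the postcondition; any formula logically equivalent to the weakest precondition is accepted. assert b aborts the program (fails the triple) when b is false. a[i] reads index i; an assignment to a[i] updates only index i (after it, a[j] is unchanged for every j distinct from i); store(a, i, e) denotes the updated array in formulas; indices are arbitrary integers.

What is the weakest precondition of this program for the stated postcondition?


Working backward. After the program, the postcondition 2*k - 7 == tab[k] + 3*tot - 9 ==> 2*tab[k] + 1 != 5 must hold; in canonical form it is 2*k == tab[k] + 3*tot - 2 ==> 2*tab[k] != 4.
Before tab[tot + 2] := k + 2*tot: 2*k == store(tab, tot + 2, k + 2*tot)[k] + 3*tot - 2 ==> 2*store(tab, tot + 2, k + 2*tot)[k] != 4
Before tot := k: store(tab, k + 2, 3*k)[k] + k == 2 ==> 2*store(tab, k + 2, 3*k)[k] != 4
Before x := 3*x - 7: store(tab, k + 2, 3*k)[k] + k == 2 ==> 2*store(tab, k + 2, 3*k)[k] != 4
Before assert 2*p - k + 8 > 0 || 2*x - 5 > -7: (2*p > k - 8 || 2*x > -2) && (store(tab, k + 2, 3*k)[k] + k == 2 ==> 2*store(tab, k + 2, 3*k)[k] != 4)
Answer: WP = (2*p > k - 8 || 2*x > -2) && (store(tab, k + 2, 3*k)[k] + k == 2 ==> 2*store(tab, k + 2, 3*k)[k] != 4)


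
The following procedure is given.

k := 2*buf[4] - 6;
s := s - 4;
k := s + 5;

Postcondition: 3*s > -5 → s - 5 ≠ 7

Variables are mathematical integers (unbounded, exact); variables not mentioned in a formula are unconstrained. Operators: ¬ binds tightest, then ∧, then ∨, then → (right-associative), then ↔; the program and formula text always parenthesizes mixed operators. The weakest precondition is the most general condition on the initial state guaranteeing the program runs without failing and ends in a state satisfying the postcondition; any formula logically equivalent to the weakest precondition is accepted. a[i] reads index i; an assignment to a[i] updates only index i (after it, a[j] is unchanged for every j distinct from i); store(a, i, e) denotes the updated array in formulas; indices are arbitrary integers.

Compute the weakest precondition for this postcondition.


Working backward. After the program, the postcondition 3*s > -5 → s - 5 ≠ 7 must hold; in canonical form it is 3*s > -5 → s ≠ 12.
Before k := s + 5: 3*s > -5 → s ≠ 12
Before s := s - 4: 3*s > 7 → s ≠ 16
Before k := 2*buf[4] - 6: 3*s > 7 → s ≠ 16
Answer: WP = 3*s > 7 → s ≠ 16


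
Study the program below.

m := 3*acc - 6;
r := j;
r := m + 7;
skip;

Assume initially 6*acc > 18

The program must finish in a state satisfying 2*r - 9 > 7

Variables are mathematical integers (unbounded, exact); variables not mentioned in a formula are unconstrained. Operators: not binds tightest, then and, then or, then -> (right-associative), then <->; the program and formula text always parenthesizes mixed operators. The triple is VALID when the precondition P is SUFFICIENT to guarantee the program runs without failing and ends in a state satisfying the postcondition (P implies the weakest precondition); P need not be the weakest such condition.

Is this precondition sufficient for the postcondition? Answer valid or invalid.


Working backward. After the program, the postcondition 2*r - 9 > 7 must hold; in canonical form it is 2*r > 16.
Before skip: 2*r > 16
Before r := m + 7: 2*m > 2
Before r := j: 2*m > 2
Before m := 3*acc - 6: 6*acc > 14
The weakest precondition is 6*acc > 14.
Check whether 6*acc > 18 implies it.
Every state satisfying the precondition satisfies the weakest precondition: the implication holds.
Answer: valid


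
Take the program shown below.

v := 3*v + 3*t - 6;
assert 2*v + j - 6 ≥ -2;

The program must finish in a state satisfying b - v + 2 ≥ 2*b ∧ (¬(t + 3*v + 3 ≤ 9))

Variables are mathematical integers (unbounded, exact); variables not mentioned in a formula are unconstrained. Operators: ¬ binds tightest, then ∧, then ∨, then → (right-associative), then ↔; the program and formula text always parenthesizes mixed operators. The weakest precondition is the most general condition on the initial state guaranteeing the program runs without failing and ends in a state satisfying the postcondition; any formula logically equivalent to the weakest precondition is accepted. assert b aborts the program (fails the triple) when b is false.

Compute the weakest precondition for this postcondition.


Working backward. After the program, the postcondition b - v + 2 ≥ 2*b ∧ (¬(t + 3*v + 3 ≤ 9)) must hold; in canonical form it is b + v ≤ 2 ∧ (¬(t + 3*v ≤ 6)).
Before assert 2*v + j - 6 ≥ -2: j + 2*v ≥ 4 ∧ b + v ≤ 2 ∧ (¬(t + 3*v ≤ 6))
Before v := 3*v + 3*t - 6: j + 6*t + 6*v ≥ 16 ∧ b + 3*t + 3*v ≤ 8 ∧ (¬(10*t + 9*v ≤ 24))
Answer: WP = j + 6*t + 6*v ≥ 16 ∧ b + 3*t + 3*v ≤ 8 ∧ (¬(10*t + 9*v ≤ 24))


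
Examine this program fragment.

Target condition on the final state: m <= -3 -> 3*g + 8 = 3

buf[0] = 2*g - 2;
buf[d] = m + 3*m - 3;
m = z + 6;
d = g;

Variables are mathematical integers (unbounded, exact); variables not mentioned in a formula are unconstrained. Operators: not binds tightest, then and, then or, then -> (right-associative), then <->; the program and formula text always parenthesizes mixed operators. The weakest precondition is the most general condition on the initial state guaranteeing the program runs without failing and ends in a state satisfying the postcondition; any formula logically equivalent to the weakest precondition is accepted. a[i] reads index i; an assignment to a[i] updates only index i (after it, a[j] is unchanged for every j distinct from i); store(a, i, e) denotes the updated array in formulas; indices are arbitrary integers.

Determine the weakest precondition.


Working backward. After the program, the postcondition m <= -3 -> 3*g + 8 = 3 must hold; in canonical form it is m <= -3 -> 3*g = -5.
Before d := g: m <= -3 -> 3*g = -5
Before m := z + 6: z <= -9 -> 3*g = -5
Before buf[d] := m + 3*m - 3: z <= -9 -> 3*g = -5
Before buf[0] := 2*g - 2: z <= -9 -> 3*g = -5
Answer: WP = z <= -9 -> 3*g = -5


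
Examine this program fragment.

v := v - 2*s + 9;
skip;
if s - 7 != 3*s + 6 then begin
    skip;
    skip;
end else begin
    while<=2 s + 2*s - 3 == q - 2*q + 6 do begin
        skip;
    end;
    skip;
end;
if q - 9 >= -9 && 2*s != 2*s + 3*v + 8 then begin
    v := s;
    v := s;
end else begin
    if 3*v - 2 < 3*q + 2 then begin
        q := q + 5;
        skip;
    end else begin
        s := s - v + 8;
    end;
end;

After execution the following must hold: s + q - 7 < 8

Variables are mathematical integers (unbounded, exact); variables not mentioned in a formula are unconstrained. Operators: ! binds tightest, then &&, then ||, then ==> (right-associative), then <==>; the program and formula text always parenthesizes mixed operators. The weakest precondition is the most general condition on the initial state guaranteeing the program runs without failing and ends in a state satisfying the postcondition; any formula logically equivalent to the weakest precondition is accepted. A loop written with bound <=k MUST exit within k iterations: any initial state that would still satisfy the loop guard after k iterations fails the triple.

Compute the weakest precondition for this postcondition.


Working backward. After the program, the postcondition s + q - 7 < 8 must hold; in canonical form it is q + s < 15.
Then branch requires q + s < 15; else branch requires (3*v < 3*q + 4 ==> q + s < 10) && ((!(3*v < 3*q + 4)) ==> q + s < v + 7).
Before the if: ((q >= 0 && 3*v != -8) ==> q + s < 15) && ((!(q >= 0 && 3*v != -8)) ==> ((3*v < 3*q + 4 ==> q + s < 10) && ((!(3*v < 3*q + 4)) ==> q + s < v + 7)))
Then branch requires ((q >= 0 && 3*v != -8) ==> q + s < 15) && ((!(q >= 0 && 3*v != -8)) ==> ((3*v < 3*q + 4 ==> q + s < 10) && ((!(3*v < 3*q + 4)) ==> q + s < v + 7))); else branch requires (q + 3*s == 9 ==> ((q + 3*s == 9 ==> ((!(q + 3*s == 9)) && ((q >= 0 && 3*v != -8) ==> q + s < 15) && ((!(q >= 0 && 3*v != -8)) ==> ((3*v < 3*q + 4 ==> q + s < 10) && ((!(3*v < 3*q + 4)) ==> q + s < v + 7))))) && ((!(q + 3*s == 9)) ==> (((q >= 0 && 3*v != -8) ==> q + s < 15) && ((!(q >= 0 && 3*v != -8)) ==> ((3*v < 3*q + 4 ==> q + s < 10) && ((!(3*v < 3*q + 4)) ==> q + s < v + 7))))))) && ((!(q + 3*s == 9)) ==> (((q >= 0 && 3*v != -8) ==> q + s < 15) && ((!(q >= 0 && 3*v != -8)) ==> ((3*v < 3*q + 4 ==> q + s < 10) && ((!(3*v < 3*q + 4)) ==> q + s < v + 7))))).
Before the if: (2*s != -13 ==> (((q >= 0 && 3*v != -8) ==> q + s < 15) && ((!(q >= 0 && 3*v != -8)) ==> ((3*v < 3*q + 4 ==> q + s < 10) && ((!(3*v < 3*q + 4)) ==> q + s < v + 7))))) && ((!(2*s != -13)) ==> ((q + 3*s == 9 ==> ((q + 3*s == 9 ==> ((!(q + 3*s == 9)) && ((q >= 0 && 3*v != -8) ==> q + s < 15) && ((!(q >= 0 && 3*v != -8)) ==> ((3*v < 3*q + 4 ==> q + s < 10) && ((!(3*v < 3*q + 4)) ==> q + s < v + 7))))) && ((!(q + 3*s == 9)) ==> (((q >= 0 && 3*v != -8) ==> q + s < 15) && ((!(q >= 0 && 3*v != -8)) ==> ((3*v < 3*q + 4 ==> q + s < 10) && ((!(3*v < 3*q + 4)) ==> q + s < v + 7))))))) && ((!(q + 3*s == 9)) ==> (((q >= 0 && 3*v != -8) ==> q + s < 15) && ((!(q >= 0 && 3*v != -8)) ==> ((3*v < 3*q + 4 ==> q + s < 10) && ((!(3*v < 3*q + 4)) ==> q + s < v + 7)))))))
Before skip: (2*s != -13 ==> (((q >= 0 && 3*v != -8) ==> q + s < 15) && ((!(q >= 0 && 3*v != -8)) ==> ((3*v < 3*q + 4 ==> q + s < 10) && ((!(3*v < 3*q + 4)) ==> q + s < v + 7))))) && ((!(2*s != -13)) ==> ((q + 3*s == 9 ==> ((q + 3*s == 9 ==> ((!(q + 3*s == 9)) && ((q >= 0 && 3*v != -8) ==> q + s < 15) && ((!(q >= 0 && 3*v != -8)) ==> ((3*v < 3*q + 4 ==> q + s < 10) && ((!(3*v < 3*q + 4)) ==> q + s < v + 7))))) && ((!(q + 3*s == 9)) ==> (((q >= 0 && 3*v != -8) ==> q + s < 15) && ((!(q >= 0 && 3*v != -8)) ==> ((3*v < 3*q + 4 ==> q + s < 10) && ((!(3*v < 3*q + 4)) ==> q + s < v + 7))))))) && ((!(q + 3*s == 9)) ==> (((q >= 0 && 3*v != -8) ==> q + s < 15) && ((!(q >= 0 && 3*v != -8)) ==> ((3*v < 3*q + 4 ==> q + s < 10) && ((!(3*v < 3*q + 4)) ==> q + s < v + 7)))))))
Before v := v - 2*s + 9: (2*s != -13 ==> (((q >= 0 && 3*v != 6*s - 35) ==> q + s < 15) && ((!(q >= 0 && 3*v != 6*s - 35)) ==> ((3*v < 3*q + 6*s - 23 ==> q + s < 10) && ((!(3*v < 3*q + 6*s - 23)) ==> q + 3*s < v + 16))))) && ((!(2*s != -13)) ==> ((q + 3*s == 9 ==> ((q + 3*s == 9 ==> ((!(q + 3*s == 9)) && ((q >= 0 && 3*v != 6*s - 35) ==> q + s < 15) && ((!(q >= 0 && 3*v != 6*s - 35)) ==> ((3*v < 3*q + 6*s - 23 ==> q + s < 10) && ((!(3*v < 3*q + 6*s - 23)) ==> q + 3*s < v + 16))))) && ((!(q + 3*s == 9)) ==> (((q >= 0 && 3*v != 6*s - 35) ==> q + s < 15) && ((!(q >= 0 && 3*v != 6*s - 35)) ==> ((3*v < 3*q + 6*s - 23 ==> q + s < 10) && ((!(3*v < 3*q + 6*s - 23)) ==> q + 3*s < v + 16))))))) && ((!(q + 3*s == 9)) ==> (((q >= 0 && 3*v != 6*s - 35) ==> q + s < 15) && ((!(q >= 0 && 3*v != 6*s - 35)) ==> ((3*v < 3*q + 6*s - 23 ==> q + s < 10) && ((!(3*v < 3*q + 6*s - 23)) ==> q + 3*s < v + 16)))))))
Answer: WP = (2*s != -13 ==> (((q >= 0 && 3*v != 6*s - 35) ==> q + s < 15) && ((!(q >= 0 && 3*v != 6*s - 35)) ==> ((3*v < 3*q + 6*s - 23 ==> q + s < 10) && ((!(3*v < 3*q + 6*s - 23)) ==> q + 3*s < v + 16))))) && ((!(2*s != -13)) ==> ((q + 3*s == 9 ==> ((q + 3*s == 9 ==> ((!(q + 3*s == 9)) && ((q >= 0 && 3*v != 6*s - 35) ==> q + s < 15) && ((!(q >= 0 && 3*v != 6*s - 35)) ==> ((3*v < 3*q + 6*s - 23 ==> q + s < 10) && ((!(3*v < 3*q + 6*s - 23)) ==> q + 3*s < v + 16))))) && ((!(q + 3*s == 9)) ==> (((q >= 0 && 3*v != 6*s - 35) ==> q + s < 15) && ((!(q >= 0 && 3*v != 6*s - 35)) ==> ((3*v < 3*q + 6*s - 23 ==> q + s < 10) && ((!(3*v < 3*q + 6*s - 23)) ==> q + 3*s < v + 16))))))) && ((!(q + 3*s == 9)) ==> (((q >= 0 && 3*v != 6*s - 35) ==> q + s < 15) && ((!(q >= 0 && 3*v != 6*s - 35)) ==> ((3*v < 3*q + 6*s - 23 ==> q + s < 10) && ((!(3*v < 3*q + 6*s - 23)) ==> q + 3*s < v + 16)))))))


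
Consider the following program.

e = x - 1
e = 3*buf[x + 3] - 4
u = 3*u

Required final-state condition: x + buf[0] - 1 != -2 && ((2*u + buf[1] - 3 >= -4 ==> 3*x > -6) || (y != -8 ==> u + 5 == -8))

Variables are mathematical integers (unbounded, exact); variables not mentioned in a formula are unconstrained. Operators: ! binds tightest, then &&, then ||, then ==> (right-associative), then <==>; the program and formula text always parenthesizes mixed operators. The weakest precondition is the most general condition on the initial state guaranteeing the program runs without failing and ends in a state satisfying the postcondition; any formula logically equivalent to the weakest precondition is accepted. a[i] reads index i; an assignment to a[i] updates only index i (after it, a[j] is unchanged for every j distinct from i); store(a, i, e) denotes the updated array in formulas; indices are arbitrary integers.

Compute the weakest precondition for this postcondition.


Working backward. After the program, the postcondition x + buf[0] - 1 != -2 && ((2*u + buf[1] - 3 >= -4 ==> 3*x > -6) || (y != -8 ==> u + 5 == -8)) must hold; in canonical form it is buf[0] + x != -1 && ((buf[1] + 2*u >= -1 ==> 3*x > -6) || (y != -8 ==> u == -13)).
Before u := 3*u: buf[0] + x != -1 && ((buf[1] + 6*u >= -1 ==> 3*x > -6) || (y != -8 ==> 3*u == -13))
Before e := 3*buf[x + 3] - 4: buf[0] + x != -1 && ((buf[1] + 6*u >= -1 ==> 3*x > -6) || (y != -8 ==> 3*u == -13))
Before e := x - 1: buf[0] + x != -1 && ((buf[1] + 6*u >= -1 ==> 3*x > -6) || (y != -8 ==> 3*u == -13))
Answer: WP = buf[0] + x != -1 && ((buf[1] + 6*u >= -1 ==> 3*x > -6) || (y != -8 ==> 3*u == -13))


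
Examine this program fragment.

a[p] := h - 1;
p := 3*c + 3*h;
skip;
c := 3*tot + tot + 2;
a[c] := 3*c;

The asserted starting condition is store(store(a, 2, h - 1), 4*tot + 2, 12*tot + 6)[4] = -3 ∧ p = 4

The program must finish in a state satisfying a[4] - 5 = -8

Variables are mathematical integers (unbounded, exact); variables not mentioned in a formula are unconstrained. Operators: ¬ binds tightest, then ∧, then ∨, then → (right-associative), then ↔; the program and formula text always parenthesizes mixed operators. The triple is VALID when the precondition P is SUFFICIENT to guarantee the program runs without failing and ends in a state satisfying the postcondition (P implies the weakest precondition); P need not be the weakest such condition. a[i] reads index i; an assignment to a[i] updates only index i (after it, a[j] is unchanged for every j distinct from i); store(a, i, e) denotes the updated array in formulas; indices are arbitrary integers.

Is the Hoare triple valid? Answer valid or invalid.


Working backward. After the program, the postcondition a[4] - 5 = -8 must hold; in canonical form it is a[4] = -3.
Before a[c] := 3*c: store(a, c, 3*c)[4] = -3
Before c := 3*tot + tot + 2: store(a, 4*tot + 2, 12*tot + 6)[4] = -3
Before skip: store(a, 4*tot + 2, 12*tot + 6)[4] = -3
Before p := 3*c + 3*h: store(a, 4*tot + 2, 12*tot + 6)[4] = -3
Before a[p] := h - 1: store(store(a, p, h - 1), 4*tot + 2, 12*tot + 6)[4] = -3
The weakest precondition is store(store(a, p, h - 1), 4*tot + 2, 12*tot + 6)[4] = -3.
Check whether store(store(a, 2, h - 1), 4*tot + 2, 12*tot + 6)[4] = -3 ∧ p = 4 implies it.
Countermodel: at the initial state a = {[2] = -3, [4] = -3, elsewhere -3}, h = 3, p = 4, tot = 0, the precondition holds but the weakest precondition fails.
Answer: invalid


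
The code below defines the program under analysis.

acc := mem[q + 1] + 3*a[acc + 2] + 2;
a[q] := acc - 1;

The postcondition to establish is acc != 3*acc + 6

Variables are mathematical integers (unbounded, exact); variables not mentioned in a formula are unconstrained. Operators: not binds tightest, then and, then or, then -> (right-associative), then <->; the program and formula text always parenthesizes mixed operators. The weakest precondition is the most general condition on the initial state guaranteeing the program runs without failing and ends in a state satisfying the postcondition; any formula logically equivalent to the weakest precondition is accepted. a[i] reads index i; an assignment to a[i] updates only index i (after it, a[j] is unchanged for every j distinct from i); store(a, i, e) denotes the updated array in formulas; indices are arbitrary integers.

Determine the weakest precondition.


Working backward. After the program, the postcondition acc != 3*acc + 6 must hold; in canonical form it is 2*acc != -6.
Before a[q] := acc - 1: 2*acc != -6
Before acc := mem[q + 1] + 3*a[acc + 2] + 2: 6*a[acc + 2] + 2*mem[q + 1] != -10
Answer: WP = 6*a[acc + 2] + 2*mem[q + 1] != -10


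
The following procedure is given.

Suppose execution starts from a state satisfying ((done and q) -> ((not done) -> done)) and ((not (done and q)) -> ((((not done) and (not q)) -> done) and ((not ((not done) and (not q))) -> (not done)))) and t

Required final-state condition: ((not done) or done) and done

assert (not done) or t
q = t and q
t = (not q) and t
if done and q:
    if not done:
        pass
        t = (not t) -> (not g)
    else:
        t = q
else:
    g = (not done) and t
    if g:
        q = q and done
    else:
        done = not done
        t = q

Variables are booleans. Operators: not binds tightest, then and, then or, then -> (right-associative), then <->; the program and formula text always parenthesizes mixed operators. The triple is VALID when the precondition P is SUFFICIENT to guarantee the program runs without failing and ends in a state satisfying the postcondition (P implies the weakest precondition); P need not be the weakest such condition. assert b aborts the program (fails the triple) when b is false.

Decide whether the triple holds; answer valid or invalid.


Working backward. After the program, the postcondition ((not done) or done) and done must hold; in canonical form it is done.
Then branch requires (not done) -> done; else branch requires (((not done) and t) -> done) and ((not ((not done) and t)) -> (not done)).
Before the if: ((done and q) -> ((not done) -> done)) and ((not (done and q)) -> ((((not done) and t) -> done) and ((not ((not done) and t)) -> (not done))))
Before t := (not q) and t: ((done and q) -> ((not done) -> done)) and ((not (done and q)) -> ((((not done) and (not q) and t) -> done) and ((not ((not done) and (not q) and t)) -> (not done))))
Before q := t and q: ((done and t and q) -> ((not done) -> done)) and ((not (done and t and q)) -> ((((not done) and (not (t and q)) and t) -> done) and ((not ((not done) and (not (t and q)) and t)) -> (not done))))
Before assert (not done) or t: ((not done) or t) and ((done and t and q) -> ((not done) -> done)) and ((not (done and t and q)) -> ((((not done) and (not (t and q)) and t) -> done) and ((not ((not done) and (not (t and q)) and t)) -> (not done))))
The weakest precondition is ((not done) or t) and ((done and t and q) -> ((not done) -> done)) and ((not (done and t and q)) -> ((((not done) and (not (t and q)) and t) -> done) and ((not ((not done) and (not (t and q)) and t)) -> (not done)))).
Check whether ((done and q) -> ((not done) -> done)) and ((not (done and q)) -> ((((not done) and (not q)) -> done) and ((not ((not done) and (not q))) -> (not done)))) and t implies it.
Every state satisfying the precondition satisfies the weakest precondition: the implication holds.
Answer: valid


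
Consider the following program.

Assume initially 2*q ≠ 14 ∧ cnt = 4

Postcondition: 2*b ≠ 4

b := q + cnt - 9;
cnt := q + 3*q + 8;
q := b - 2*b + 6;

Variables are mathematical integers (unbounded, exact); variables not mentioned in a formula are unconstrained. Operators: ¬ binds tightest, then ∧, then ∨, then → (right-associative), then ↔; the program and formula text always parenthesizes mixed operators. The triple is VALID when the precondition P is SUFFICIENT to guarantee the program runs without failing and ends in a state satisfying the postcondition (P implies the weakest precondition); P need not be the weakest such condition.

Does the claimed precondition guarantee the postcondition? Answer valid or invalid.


Working backward. After the program, 2*b ≠ 4 must hold.
Before q := b - 2*b + 6: 2*b ≠ 4
Before cnt := q + 3*q + 8: 2*b ≠ 4
Before b := q + cnt - 9: 2*cnt + 2*q ≠ 22
The weakest precondition is 2*cnt + 2*q ≠ 22.
Check whether 2*q ≠ 14 ∧ cnt = 4 implies it.
Every state satisfying the precondition satisfies the weakest precondition: the implication holds.
Answer: valid


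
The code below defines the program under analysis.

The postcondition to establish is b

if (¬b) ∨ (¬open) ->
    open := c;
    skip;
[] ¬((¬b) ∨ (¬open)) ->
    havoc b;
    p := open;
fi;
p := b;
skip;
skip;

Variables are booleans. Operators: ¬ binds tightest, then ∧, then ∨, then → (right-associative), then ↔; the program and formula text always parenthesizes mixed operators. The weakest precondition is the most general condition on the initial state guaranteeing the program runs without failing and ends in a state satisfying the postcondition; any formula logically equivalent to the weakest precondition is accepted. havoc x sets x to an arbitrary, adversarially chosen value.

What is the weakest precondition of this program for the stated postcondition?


Working backward. After the program, b must hold.
Before skip: b
Before skip: b
Before p := b: b
Then branch requires b; else branch requires false.
Before the if: (((¬b) ∨ (¬open)) → b) ∧ ((¬b) ∨ (¬open))
Answer: WP = (((¬b) ∨ (¬open)) → b) ∧ ((¬b) ∨ (¬open))


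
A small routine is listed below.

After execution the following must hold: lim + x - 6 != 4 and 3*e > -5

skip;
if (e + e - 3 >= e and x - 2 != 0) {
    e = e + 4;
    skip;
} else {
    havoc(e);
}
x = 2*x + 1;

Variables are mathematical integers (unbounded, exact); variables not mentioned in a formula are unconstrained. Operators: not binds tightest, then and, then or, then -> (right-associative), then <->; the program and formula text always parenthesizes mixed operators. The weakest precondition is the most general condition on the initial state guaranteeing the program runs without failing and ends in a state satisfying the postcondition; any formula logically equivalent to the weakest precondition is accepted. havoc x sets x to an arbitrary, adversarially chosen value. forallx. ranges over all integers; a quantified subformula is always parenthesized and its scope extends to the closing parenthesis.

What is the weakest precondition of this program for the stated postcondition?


Working backward. After the program, the postcondition lim + x - 6 != 4 and 3*e > -5 must hold; in canonical form it is lim + x != 10 and 3*e > -5.
Before x := 2*x + 1: lim + 2*x != 9 and 3*e > -5
Then branch requires lim + 2*x != 9 and 3*e > -17; else branch requires forall e_1. (lim + 2*x != 9 and 3*e_1 > -5).
Before the if: ((e >= 3 and x != 2) -> (lim + 2*x != 9 and 3*e > -17)) and ((not (e >= 3 and x != 2)) -> (forall e_1. (lim + 2*x != 9 and 3*e_1 > -5)))
Before skip: ((e >= 3 and x != 2) -> (lim + 2*x != 9 and 3*e > -17)) and ((not (e >= 3 and x != 2)) -> (forall e_1. (lim + 2*x != 9 and 3*e_1 > -5)))
Answer: WP = ((e >= 3 and x != 2) -> (lim + 2*x != 9 and 3*e > -17)) and ((not (e >= 3 and x != 2)) -> (forall e_1. (lim + 2*x != 9 and 3*e_1 > -5)))
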